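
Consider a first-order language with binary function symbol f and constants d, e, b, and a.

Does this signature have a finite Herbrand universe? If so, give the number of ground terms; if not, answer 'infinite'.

The signature has at least one function symbol (f, arity 2) and at least one constant (d).
Iterating f gives infinitely many distinct ground terms: d, f(d, d), f(f(d, d), f(d, d)), ...
So the Herbrand universe is infinite.

infinite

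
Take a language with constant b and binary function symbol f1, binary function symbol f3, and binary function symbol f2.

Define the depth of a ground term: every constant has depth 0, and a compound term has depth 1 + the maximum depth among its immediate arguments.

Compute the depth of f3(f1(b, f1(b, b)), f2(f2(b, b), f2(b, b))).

depth(f1(b, b)) = 1 + max(0, 0) = 1
depth(f1(b, f1(b, b))) = 1 + max(0, 1) = 2
depth(f2(b, b)) = 1 + max(0, 0) = 1
depth(f2(f2(b, b), f2(b, b))) = 1 + max(1, 1) = 2
depth(f3(f1(b, f1(b, b)), f2(f2(b, b), f2(b, b)))) = 1 + max(2, 2) = 3

3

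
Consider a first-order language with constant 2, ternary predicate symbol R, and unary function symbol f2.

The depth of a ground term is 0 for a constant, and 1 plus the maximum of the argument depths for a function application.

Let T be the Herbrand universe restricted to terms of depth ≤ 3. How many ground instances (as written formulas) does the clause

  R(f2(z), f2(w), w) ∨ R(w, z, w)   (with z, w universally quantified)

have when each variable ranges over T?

Ground terms of depth ≤ 3:
  Let N_k = |{terms of depth ≤ k}|. Then N_0 = 1 and N_k = 1 + N_{k-1} for k ≥ 1 (one summand per function symbol, arity giving the exponent).
  N_0 = 1
  N_1 = 1 + 1 = 2
  N_2 = 1 + 2 = 3
  N_3 = 1 + 3 = 4
So there are 4 ground terms available for substitution.
The clause has 2 distinct variables (z, w), each appearing in the body. In the free term algebra distinct substitutions yield syntactically distinct ground instances.
Number of ground instances = 4^2 = 16.

16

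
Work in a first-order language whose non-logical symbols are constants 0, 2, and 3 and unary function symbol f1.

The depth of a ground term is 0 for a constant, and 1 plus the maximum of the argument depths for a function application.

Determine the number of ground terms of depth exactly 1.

Write N_k for the number of ground terms of depth ≤ k. A term of depth ≤ k is either a constant or a function symbol applied to arguments of depth ≤ k−1, so N_k = 3 + N_{k-1}.
N_0 = 3
N_1 = 3 + 3 = 6
Terms of depth exactly 1: N_1 − N_0 = 6 − 3 = 3.

3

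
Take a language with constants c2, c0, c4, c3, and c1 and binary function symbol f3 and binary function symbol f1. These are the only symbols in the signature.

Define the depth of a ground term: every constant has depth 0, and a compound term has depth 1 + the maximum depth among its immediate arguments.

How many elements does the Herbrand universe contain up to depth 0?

Count level by level. With function symbols f3/2, f1/2, the terms of depth ≤ k are the 5 constants together with each function applied to depth-≤(k−1) tuples, so N_k = 5 + N_{k-1}^2 + N_{k-1}^2.
N_0 = 5
Explicitly: c2, c0, c4, c3, c1.

5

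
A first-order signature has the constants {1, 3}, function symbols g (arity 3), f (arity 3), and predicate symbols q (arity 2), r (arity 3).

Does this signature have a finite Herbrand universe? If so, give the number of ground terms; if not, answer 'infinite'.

infinite

The signature has at least one function symbol (g, arity 3) and at least one constant (1).
Iterating g gives infinitely many distinct ground terms: 1, g(1, 1, 1), g(g(1, 1, 1), g(1, 1, 1), g(1, 1, 1)), ...
So the Herbrand universe is infinite.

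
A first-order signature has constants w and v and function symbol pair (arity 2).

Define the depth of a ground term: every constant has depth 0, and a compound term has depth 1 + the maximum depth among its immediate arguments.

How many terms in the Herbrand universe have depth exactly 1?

4

Write N_k for the number of ground terms of depth ≤ k. A term of depth ≤ k is either a constant or a function symbol applied to arguments of depth ≤ k−1, so N_k = 2 + N_{k-1}^2.
N_0 = 2
N_1 = 2 + 2^2 = 6
Terms of depth exactly 1: N_1 − N_0 = 6 − 2 = 4.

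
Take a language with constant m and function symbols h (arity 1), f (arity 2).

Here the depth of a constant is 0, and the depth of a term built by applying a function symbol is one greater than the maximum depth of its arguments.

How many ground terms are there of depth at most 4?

33673

Count level by level. With function symbols h/1, f/2, the terms of depth ≤ k are the 1 constant together with each function applied to depth-≤(k−1) tuples, so N_k = 1 + N_{k-1} + N_{k-1}^2.
N_0 = 1
N_1 = 1 + 1 + 1^2 = 3
N_2 = 1 + 3 + 3^2 = 13
N_3 = 1 + 13 + 13^2 = 183
N_4 = 1 + 183 + 183^2 = 33673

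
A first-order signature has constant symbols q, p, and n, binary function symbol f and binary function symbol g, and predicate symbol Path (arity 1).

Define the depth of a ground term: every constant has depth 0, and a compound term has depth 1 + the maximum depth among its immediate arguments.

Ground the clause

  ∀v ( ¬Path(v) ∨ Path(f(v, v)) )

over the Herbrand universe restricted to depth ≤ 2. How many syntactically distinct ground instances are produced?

885

Ground terms of depth ≤ 2:
  Write N_k for the number of ground terms of depth ≤ k. A term of depth ≤ k is either a constant or a function symbol applied to arguments of depth ≤ k−1, so N_k = 3 + N_{k-1}^2 + N_{k-1}^2.
  N_0 = 3
  N_1 = 3 + 3^2 + 3^2 = 21
  N_2 = 3 + 21^2 + 21^2 = 885
So there are 885 ground terms available for substitution.
The clause has 1 distinct variable (v), which appears in the body. In the free term algebra distinct substitutions yield syntactically distinct ground instances.
Number of ground instances = 885.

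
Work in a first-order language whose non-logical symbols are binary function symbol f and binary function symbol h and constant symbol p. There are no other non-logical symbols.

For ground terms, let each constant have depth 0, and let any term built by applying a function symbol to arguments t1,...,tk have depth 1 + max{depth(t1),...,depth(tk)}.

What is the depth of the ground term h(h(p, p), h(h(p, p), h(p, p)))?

depth(h(p, p)) = 1 + max(0, 0) = 1
depth(h(h(p, p), h(p, p))) = 1 + max(1, 1) = 2
depth(h(h(p, p), h(h(p, p), h(p, p)))) = 1 + max(1, 2) = 3

3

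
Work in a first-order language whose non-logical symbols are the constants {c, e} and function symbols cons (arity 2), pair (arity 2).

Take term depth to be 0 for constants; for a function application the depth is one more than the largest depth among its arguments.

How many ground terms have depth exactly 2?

192

Write N_k for the number of ground terms of depth ≤ k. A term of depth ≤ k is either a constant or a function symbol applied to arguments of depth ≤ k−1, so N_k = 2 + N_{k-1}^2 + N_{k-1}^2.
N_0 = 2
N_1 = 2 + 2^2 + 2^2 = 10
N_2 = 2 + 10^2 + 10^2 = 202
Terms of depth exactly 2: N_2 − N_1 = 202 − 10 = 192.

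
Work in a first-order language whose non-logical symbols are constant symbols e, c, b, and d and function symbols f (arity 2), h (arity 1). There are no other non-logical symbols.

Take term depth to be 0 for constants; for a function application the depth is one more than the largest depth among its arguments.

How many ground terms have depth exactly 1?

Let N_k count ground terms of depth at most k. Each non-constant term of depth ≤ k is some function symbol applied to depth-≤(k−1) arguments, giving N_k = 4 + N_{k-1}^2 + N_{k-1}.
N_0 = 4
N_1 = 4 + 4^2 + 4 = 24
Terms of depth exactly 1: N_1 − N_0 = 24 − 4 = 20.

20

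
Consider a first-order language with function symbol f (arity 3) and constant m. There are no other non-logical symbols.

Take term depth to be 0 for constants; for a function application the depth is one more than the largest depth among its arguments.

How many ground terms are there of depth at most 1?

Let N_k count ground terms of depth at most k. Each non-constant term of depth ≤ k is some function symbol applied to depth-≤(k−1) arguments, giving N_k = 1 + N_{k-1}^3.
N_0 = 1
N_1 = 1 + 1^3 = 2

2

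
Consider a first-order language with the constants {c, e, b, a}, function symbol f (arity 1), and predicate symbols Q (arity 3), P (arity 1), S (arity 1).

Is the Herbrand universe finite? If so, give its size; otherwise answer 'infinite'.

The signature has at least one function symbol (f, arity 1) and at least one constant (c).
Iterating f gives infinitely many distinct ground terms: c, f(c), f(f(c)), ...
So the Herbrand universe is infinite.

infinite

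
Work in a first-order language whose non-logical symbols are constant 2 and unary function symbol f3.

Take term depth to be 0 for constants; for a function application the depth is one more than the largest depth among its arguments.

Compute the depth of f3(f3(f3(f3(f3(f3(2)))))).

depth(f3(2)) = 1 + depth(2) = 1 + 0 = 1
depth(f3(f3(2))) = 1 + depth(f3(2)) = 1 + 1 = 2
depth(f3(f3(f3(2)))) = 1 + depth(f3(f3(2))) = 1 + 2 = 3
depth(f3(f3(f3(f3(2))))) = 1 + depth(f3(f3(f3(2)))) = 1 + 3 = 4
depth(f3(f3(f3(f3(f3(2)))))) = 1 + depth(f3(f3(f3(f3(2))))) = 1 + 4 = 5
depth(f3(f3(f3(f3(f3(f3(2))))))) = 1 + depth(f3(f3(f3(f3(f3(2)))))) = 1 + 5 = 6

6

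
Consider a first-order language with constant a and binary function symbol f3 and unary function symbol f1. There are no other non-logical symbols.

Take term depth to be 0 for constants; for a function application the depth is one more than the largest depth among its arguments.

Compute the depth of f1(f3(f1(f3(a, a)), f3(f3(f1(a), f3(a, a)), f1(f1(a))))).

5

depth(f3(a, a)) = 1 + max(0, 0) = 1
depth(f1(f3(a, a))) = 1 + depth(f3(a, a)) = 1 + 1 = 2
depth(f1(a)) = 1 + depth(a) = 1 + 0 = 1
depth(f3(f1(a), f3(a, a))) = 1 + max(1, 1) = 2
depth(f1(f1(a))) = 1 + depth(f1(a)) = 1 + 1 = 2
depth(f3(f3(f1(a), f3(a, a)), f1(f1(a)))) = 1 + max(2, 2) = 3
depth(f3(f1(f3(a, a)), f3(f3(f1(a), f3(a, a)), f1(f1(a))))) = 1 + max(2, 3) = 4
depth(f1(f3(f1(f3(a, a)), f3(f3(f1(a), f3(a, a)), f1(f1(a)))))) = 1 + depth(f3(f1(f3(a, a)), f3(f3(f1(a), f3(a, a)), f1(f1(a))))) = 1 + 4 = 5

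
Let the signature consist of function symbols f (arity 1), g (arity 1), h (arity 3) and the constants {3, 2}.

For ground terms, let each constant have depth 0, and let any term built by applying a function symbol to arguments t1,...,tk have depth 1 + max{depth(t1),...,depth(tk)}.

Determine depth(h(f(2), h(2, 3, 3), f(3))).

2

depth(f(2)) = 1 + depth(2) = 1 + 0 = 1
depth(h(2, 3, 3)) = 1 + max(0, 0, 0) = 1
depth(f(3)) = 1 + depth(3) = 1 + 0 = 1
depth(h(f(2), h(2, 3, 3), f(3))) = 1 + max(1, 1, 1) = 2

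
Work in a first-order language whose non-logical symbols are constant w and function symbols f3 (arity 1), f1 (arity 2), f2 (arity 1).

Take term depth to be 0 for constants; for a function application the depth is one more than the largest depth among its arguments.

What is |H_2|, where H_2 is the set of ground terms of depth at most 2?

25

Let N_k = |{terms of depth ≤ k}|. Then N_0 = 1 and N_k = 1 + N_{k-1} + N_{k-1}^2 + N_{k-1} for k ≥ 1 (one summand per function symbol, arity giving the exponent).
N_0 = 1
N_1 = 1 + 1 + 1^2 + 1 = 4
N_2 = 1 + 4 + 4^2 + 4 = 25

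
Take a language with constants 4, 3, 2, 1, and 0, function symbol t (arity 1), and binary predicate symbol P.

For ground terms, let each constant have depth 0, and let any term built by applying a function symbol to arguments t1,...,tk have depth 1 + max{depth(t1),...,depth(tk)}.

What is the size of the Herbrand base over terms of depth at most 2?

First count ground terms of depth ≤ 2.
Write N_k for the number of ground terms of depth ≤ k. A term of depth ≤ k is either a constant or a function symbol applied to arguments of depth ≤ k−1, so N_k = 5 + N_{k-1}.
N_0 = 5
N_1 = 5 + 5 = 10
N_2 = 5 + 10 = 15
So |H| = 15.
A ground atom is a predicate applied to a tuple of terms from H, so the count is the sum over predicates of |H|^arity:
  P: 15^2 = 225
Total ground atoms: 225.

225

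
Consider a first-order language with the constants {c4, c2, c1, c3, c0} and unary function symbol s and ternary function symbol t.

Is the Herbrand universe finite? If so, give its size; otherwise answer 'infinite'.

The signature has at least one function symbol (s, arity 1) and at least one constant (c4).
Iterating s gives infinitely many distinct ground terms: c4, s(c4), s(s(c4)), ...
So the Herbrand universe is infinite.

infinite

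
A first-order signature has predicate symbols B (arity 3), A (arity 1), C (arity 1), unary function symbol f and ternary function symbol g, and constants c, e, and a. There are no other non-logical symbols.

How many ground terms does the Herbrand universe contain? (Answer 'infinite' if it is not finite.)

infinite

The signature has at least one function symbol (f, arity 1) and at least one constant (c).
Iterating f gives infinitely many distinct ground terms: c, f(c), f(f(c)), ...
So the Herbrand universe is infinite.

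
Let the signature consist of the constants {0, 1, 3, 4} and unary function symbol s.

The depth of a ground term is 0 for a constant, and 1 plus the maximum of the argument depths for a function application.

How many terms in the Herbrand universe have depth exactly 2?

Let N_k = |{terms of depth ≤ k}|. Then N_0 = 4 and N_k = 4 + N_{k-1} for k ≥ 1 (one summand per function symbol, arity giving the exponent).
N_0 = 4
N_1 = 4 + 4 = 8
N_2 = 4 + 8 = 12
Terms of depth exactly 2: N_2 − N_1 = 12 − 8 = 4.

4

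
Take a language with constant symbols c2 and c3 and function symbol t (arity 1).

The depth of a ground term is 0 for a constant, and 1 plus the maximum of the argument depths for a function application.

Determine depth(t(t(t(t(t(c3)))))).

depth(t(c3)) = 1 + depth(c3) = 1 + 0 = 1
depth(t(t(c3))) = 1 + depth(t(c3)) = 1 + 1 = 2
depth(t(t(t(c3)))) = 1 + depth(t(t(c3))) = 1 + 2 = 3
depth(t(t(t(t(c3))))) = 1 + depth(t(t(t(c3)))) = 1 + 3 = 4
depth(t(t(t(t(t(c3)))))) = 1 + depth(t(t(t(t(c3))))) = 1 + 4 = 5

5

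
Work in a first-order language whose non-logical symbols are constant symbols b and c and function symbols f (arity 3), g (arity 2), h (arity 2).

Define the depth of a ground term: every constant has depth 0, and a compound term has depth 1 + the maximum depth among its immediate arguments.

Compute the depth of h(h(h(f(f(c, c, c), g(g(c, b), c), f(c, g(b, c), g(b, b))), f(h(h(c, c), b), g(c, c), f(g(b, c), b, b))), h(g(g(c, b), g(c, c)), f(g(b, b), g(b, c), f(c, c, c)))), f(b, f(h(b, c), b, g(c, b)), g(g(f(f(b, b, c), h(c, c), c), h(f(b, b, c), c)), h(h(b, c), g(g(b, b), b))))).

depth(f(c, c, c)) = 1 + max(0, 0, 0) = 1
depth(g(c, b)) = 1 + max(0, 0) = 1
depth(g(g(c, b), c)) = 1 + max(1, 0) = 2
depth(g(b, c)) = 1 + max(0, 0) = 1
depth(g(b, b)) = 1 + max(0, 0) = 1
depth(f(c, g(b, c), g(b, b))) = 1 + max(0, 1, 1) = 2
depth(f(f(c, c, c), g(g(c, b), c), f(c, g(b, c), g(b, b)))) = 1 + max(1, 2, 2) = 3
depth(h(c, c)) = 1 + max(0, 0) = 1
depth(h(h(c, c), b)) = 1 + max(1, 0) = 2
depth(g(c, c)) = 1 + max(0, 0) = 1
depth(f(g(b, c), b, b)) = 1 + max(1, 0, 0) = 2
depth(f(h(h(c, c), b), g(c, c), f(g(b, c), b, b))) = 1 + max(2, 1, 2) = 3
depth(h(f(f(c, c, c), g(g(c, b), c), f(c, g(b, c), g(b, b))), f(h(h(c, c), b), g(c, c), f(g(b, c), b, b)))) = 1 + max(3, 3) = 4
depth(g(g(c, b), g(c, c))) = 1 + max(1, 1) = 2
depth(f(g(b, b), g(b, c), f(c, c, c))) = 1 + max(1, 1, 1) = 2
depth(h(g(g(c, b), g(c, c)), f(g(b, b), g(b, c), f(c, c, c)))) = 1 + max(2, 2) = 3
depth(h(h(f(f(c, c, c), g(g(c, b), c), f(c, g(b, c), g(b, b))), f(h(h(c, c), b), g(c, c), f(g(b, c), b, b))), h(g(g(c, b), g(c, c)), f(g(b, b), g(b, c), f(c, c, c))))) = 1 + max(4, 3) = 5
depth(h(b, c)) = 1 + max(0, 0) = 1
depth(f(h(b, c), b, g(c, b))) = 1 + max(1, 0, 1) = 2
depth(f(b, b, c)) = 1 + max(0, 0, 0) = 1
depth(f(f(b, b, c), h(c, c), c)) = 1 + max(1, 1, 0) = 2
depth(h(f(b, b, c), c)) = 1 + max(1, 0) = 2
depth(g(f(f(b, b, c), h(c, c), c), h(f(b, b, c), c))) = 1 + max(2, 2) = 3
depth(g(g(b, b), b)) = 1 + max(1, 0) = 2
depth(h(h(b, c), g(g(b, b), b))) = 1 + max(1, 2) = 3
depth(g(g(f(f(b, b, c), h(c, c), c), h(f(b, b, c), c)), h(h(b, c), g(g(b, b), b)))) = 1 + max(3, 3) = 4
depth(f(b, f(h(b, c), b, g(c, b)), g(g(f(f(b, b, c), h(c, c), c), h(f(b, b, c), c)), h(h(b, c), g(g(b, b), b))))) = 1 + max(0, 2, 4) = 5
depth(h(h(h(f(f(c, c, c), g(g(c, b), c), f(c, g(b, c), g(b, b))), f(h(h(c, c), b), g(c, c), f(g(b, c), b, b))), h(g(g(c, b), g(c, c)), f(g(b, b), g(b, c), f(c, c, c)))), f(b, f(h(b, c), b, g(c, b)), g(g(f(f(b, b, c), h(c, c), c), h(f(b, b, c), c)), h(h(b, c), g(g(b, b), b)))))) = 1 + max(5, 5) = 6

6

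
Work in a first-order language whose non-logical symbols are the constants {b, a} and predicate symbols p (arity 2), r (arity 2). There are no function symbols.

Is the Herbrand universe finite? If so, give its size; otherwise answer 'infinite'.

There are no function symbols, so every ground term is one of the 2 constants.
The Herbrand universe is {b, a}, which is finite with 2 elements.

2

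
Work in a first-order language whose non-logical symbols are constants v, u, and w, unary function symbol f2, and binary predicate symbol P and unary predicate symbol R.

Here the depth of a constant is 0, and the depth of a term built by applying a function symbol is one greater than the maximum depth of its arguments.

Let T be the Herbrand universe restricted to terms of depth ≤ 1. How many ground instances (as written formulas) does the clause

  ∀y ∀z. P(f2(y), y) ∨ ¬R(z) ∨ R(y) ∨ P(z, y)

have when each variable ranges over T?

Ground terms of depth ≤ 1:
  If N_k denotes the number of depth-≤k ground terms, the 3 constants give N_0 = 3, and each function symbol of arity r contributes N_{k-1}^r new terms at level k: N_k = 3 + N_{k-1}.
  N_0 = 3
  N_1 = 3 + 3 = 6
So there are 6 ground terms available for substitution.
The clause has 2 distinct variables (y, z), each appearing in the body. In the free term algebra distinct substitutions yield syntactically distinct ground instances.
Number of ground instances = 6^2 = 36.

36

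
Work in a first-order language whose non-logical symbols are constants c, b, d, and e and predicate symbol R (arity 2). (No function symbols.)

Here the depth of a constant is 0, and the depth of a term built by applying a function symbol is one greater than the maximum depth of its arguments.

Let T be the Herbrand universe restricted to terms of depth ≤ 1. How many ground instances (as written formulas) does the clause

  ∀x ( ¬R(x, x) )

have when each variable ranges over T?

4

Ground terms of depth ≤ 1:
  With no function symbols every ground term is a constant, so there are exactly 4 ground terms at every depth bound.
  N_0 = 4
  N_1 = 4
So there are 4 ground terms available for substitution.
The clause has 1 distinct variable (x), which appears in the body. In the free term algebra distinct substitutions yield syntactically distinct ground instances.
Number of ground instances = 4.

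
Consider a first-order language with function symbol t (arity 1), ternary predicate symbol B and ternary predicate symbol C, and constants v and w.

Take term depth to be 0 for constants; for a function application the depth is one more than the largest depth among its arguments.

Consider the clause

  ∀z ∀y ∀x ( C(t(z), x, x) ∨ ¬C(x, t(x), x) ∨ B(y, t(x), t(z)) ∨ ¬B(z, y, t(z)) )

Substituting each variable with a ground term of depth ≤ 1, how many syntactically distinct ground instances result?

64

Ground terms of depth ≤ 1:
  Write N_k for the number of ground terms of depth ≤ k. A term of depth ≤ k is either a constant or a function symbol applied to arguments of depth ≤ k−1, so N_k = 2 + N_{k-1}.
  N_0 = 2
  N_1 = 2 + 2 = 4
So there are 4 ground terms available for substitution.
There are 3 variables to instantiate (z, y, x), each occurring in at least one literal, so different choices give different ground instances.
Number of ground instances = 4^3 = 64.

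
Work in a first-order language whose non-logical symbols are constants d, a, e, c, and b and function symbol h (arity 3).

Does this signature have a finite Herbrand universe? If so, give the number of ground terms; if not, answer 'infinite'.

infinite

The signature has at least one function symbol (h, arity 3) and at least one constant (d).
Iterating h gives infinitely many distinct ground terms: d, h(d, d, d), h(h(d, d, d), h(d, d, d), h(d, d, d)), ...
So the Herbrand universe is infinite.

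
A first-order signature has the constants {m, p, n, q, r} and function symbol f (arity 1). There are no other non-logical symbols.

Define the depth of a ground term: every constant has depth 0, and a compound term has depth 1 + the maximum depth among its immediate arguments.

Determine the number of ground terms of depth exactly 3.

Let N_k = |{terms of depth ≤ k}|. Then N_0 = 5 and N_k = 5 + N_{k-1} for k ≥ 1 (one summand per function symbol, arity giving the exponent).
N_0 = 5
N_1 = 5 + 5 = 10
N_2 = 5 + 10 = 15
N_3 = 5 + 15 = 20
Terms of depth exactly 3: N_3 − N_2 = 20 − 15 = 5.

5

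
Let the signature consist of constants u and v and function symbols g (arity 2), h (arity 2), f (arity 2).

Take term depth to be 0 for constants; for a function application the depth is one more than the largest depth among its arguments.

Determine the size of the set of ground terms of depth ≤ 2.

590

Let N_k = |{terms of depth ≤ k}|. Then N_0 = 2 and N_k = 2 + N_{k-1}^2 + N_{k-1}^2 + N_{k-1}^2 for k ≥ 1 (one summand per function symbol, arity giving the exponent).
N_0 = 2
N_1 = 2 + 2^2 + 2^2 + 2^2 = 14
N_2 = 2 + 14^2 + 14^2 + 14^2 = 590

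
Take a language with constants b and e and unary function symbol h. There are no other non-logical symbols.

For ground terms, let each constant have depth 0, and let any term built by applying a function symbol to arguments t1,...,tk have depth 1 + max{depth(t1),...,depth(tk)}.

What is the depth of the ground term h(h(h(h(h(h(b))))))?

6

depth(h(b)) = 1 + depth(b) = 1 + 0 = 1
depth(h(h(b))) = 1 + depth(h(b)) = 1 + 1 = 2
depth(h(h(h(b)))) = 1 + depth(h(h(b))) = 1 + 2 = 3
depth(h(h(h(h(b))))) = 1 + depth(h(h(h(b)))) = 1 + 3 = 4
depth(h(h(h(h(h(b)))))) = 1 + depth(h(h(h(h(b))))) = 1 + 4 = 5
depth(h(h(h(h(h(h(b))))))) = 1 + depth(h(h(h(h(h(b)))))) = 1 + 5 = 6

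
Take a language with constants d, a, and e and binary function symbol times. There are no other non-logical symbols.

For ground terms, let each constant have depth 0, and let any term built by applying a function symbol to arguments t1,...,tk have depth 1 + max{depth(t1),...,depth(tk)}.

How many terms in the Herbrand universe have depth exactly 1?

9

Let N_k = |{terms of depth ≤ k}|. Then N_0 = 3 and N_k = 3 + N_{k-1}^2 for k ≥ 1 (one summand per function symbol, arity giving the exponent).
N_0 = 3
N_1 = 3 + 3^2 = 12
Terms of depth exactly 1: N_1 − N_0 = 12 − 3 = 9.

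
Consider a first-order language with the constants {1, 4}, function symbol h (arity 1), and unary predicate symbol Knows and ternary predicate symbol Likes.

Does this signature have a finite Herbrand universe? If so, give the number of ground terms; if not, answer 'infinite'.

infinite

The signature has at least one function symbol (h, arity 1) and at least one constant (1).
Iterating h gives infinitely many distinct ground terms: 1, h(1), h(h(1)), ...
So the Herbrand universe is infinite.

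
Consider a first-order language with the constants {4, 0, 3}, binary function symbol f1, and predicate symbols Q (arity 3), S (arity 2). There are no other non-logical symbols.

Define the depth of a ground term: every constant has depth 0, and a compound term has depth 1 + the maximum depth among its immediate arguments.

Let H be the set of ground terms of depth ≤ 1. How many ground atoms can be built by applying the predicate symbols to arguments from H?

First count ground terms of depth ≤ 1.
Count level by level. With function symbols f1/2, the terms of depth ≤ k are the 3 constants together with each function applied to depth-≤(k−1) tuples, so N_k = 3 + N_{k-1}^2.
N_0 = 3
N_1 = 3 + 3^2 = 12
So |H| = 12.
Ground atoms are formed by filling each argument slot of a predicate with a term from H, so an r-ary predicate gives |H|^r atoms:
  Q: 12^3 = 1728;  S: 12^2 = 144
Total ground atoms: 1728 + 144 = 1872.

1872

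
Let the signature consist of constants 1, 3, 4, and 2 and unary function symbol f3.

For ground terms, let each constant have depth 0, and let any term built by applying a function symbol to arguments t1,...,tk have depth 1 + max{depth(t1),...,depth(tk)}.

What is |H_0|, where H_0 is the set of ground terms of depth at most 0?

If N_k denotes the number of depth-≤k ground terms, the 4 constants give N_0 = 4, and each function symbol of arity r contributes N_{k-1}^r new terms at level k: N_k = 4 + N_{k-1}.
N_0 = 4
Explicitly: 1, 3, 4, 2.

4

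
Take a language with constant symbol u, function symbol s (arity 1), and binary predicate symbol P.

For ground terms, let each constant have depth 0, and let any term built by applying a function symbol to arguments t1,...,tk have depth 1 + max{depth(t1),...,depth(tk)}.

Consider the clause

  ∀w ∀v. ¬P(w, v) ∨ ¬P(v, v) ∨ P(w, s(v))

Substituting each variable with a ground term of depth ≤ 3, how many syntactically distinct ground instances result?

16

Ground terms of depth ≤ 3:
  Let N_k count ground terms of depth at most k. Each non-constant term of depth ≤ k is some function symbol applied to depth-≤(k−1) arguments, giving N_k = 1 + N_{k-1}.
  N_0 = 1
  N_1 = 1 + 1 = 2
  N_2 = 1 + 2 = 3
  N_3 = 1 + 3 = 4
  Explicitly: u, s(u), s(s(u)), s(s(s(u))).
So there are 4 ground terms available for substitution.
There are 2 variables to instantiate (w, v), each occurring in at least one literal, so different choices give different ground instances.
Number of ground instances = 4^2 = 16.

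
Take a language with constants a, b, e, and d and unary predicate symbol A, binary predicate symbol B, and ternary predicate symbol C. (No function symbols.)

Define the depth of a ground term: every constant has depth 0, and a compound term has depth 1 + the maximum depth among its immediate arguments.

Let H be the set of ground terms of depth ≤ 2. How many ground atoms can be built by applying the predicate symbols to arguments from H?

84

First count ground terms of depth ≤ 2.
With no function symbols every ground term is a constant, so there are exactly 4 ground terms at every depth bound.
N_0 = 4
N_1 = 4
N_2 = 4
Explicitly: a, b, e, d.
So |H| = 4.
Each predicate of arity r yields |H|^r ground atoms (one per choice of an r-tuple from H):
  A: 4;  B: 4^2 = 16;  C: 4^3 = 64
Total ground atoms: 4 + 16 + 64 = 84.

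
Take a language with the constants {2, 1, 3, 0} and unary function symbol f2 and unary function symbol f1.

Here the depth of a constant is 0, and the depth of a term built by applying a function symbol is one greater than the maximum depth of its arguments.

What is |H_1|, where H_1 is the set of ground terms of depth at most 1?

If N_k denotes the number of depth-≤k ground terms, the 4 constants give N_0 = 4, and each function symbol of arity r contributes N_{k-1}^r new terms at level k: N_k = 4 + N_{k-1} + N_{k-1}.
N_0 = 4
N_1 = 4 + 4 + 4 = 12
Explicitly: 2, 1, 3, 0, f2(2), f2(1), f2(3), f2(0), f1(2), f1(1), f1(3), f1(0).

12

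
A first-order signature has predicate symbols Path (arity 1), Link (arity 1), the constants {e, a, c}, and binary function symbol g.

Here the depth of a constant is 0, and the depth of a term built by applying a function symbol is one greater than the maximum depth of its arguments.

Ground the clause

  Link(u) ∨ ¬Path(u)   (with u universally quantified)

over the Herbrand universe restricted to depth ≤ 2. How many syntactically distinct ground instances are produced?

147

Ground terms of depth ≤ 2:
  Count level by level. With function symbols g/2, the terms of depth ≤ k are the 3 constants together with each function applied to depth-≤(k−1) tuples, so N_k = 3 + N_{k-1}^2.
  N_0 = 3
  N_1 = 3 + 3^2 = 12
  N_2 = 3 + 12^2 = 147
So there are 147 ground terms available for substitution.
The variable u ranges independently over the available ground terms, and distinct assignments produce distinct instances.
Number of ground instances = 147.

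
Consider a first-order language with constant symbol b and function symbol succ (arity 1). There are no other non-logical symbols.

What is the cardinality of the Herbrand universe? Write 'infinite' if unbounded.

infinite

The signature has at least one function symbol (succ, arity 1) and at least one constant (b).
Iterating succ gives infinitely many distinct ground terms: b, succ(b), succ(succ(b)), ...
So the Herbrand universe is infinite.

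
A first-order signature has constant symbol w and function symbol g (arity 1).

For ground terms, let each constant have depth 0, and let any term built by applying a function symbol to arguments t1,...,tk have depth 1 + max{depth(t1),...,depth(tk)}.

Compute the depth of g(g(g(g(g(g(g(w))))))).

depth(g(w)) = 1 + depth(w) = 1 + 0 = 1
depth(g(g(w))) = 1 + depth(g(w)) = 1 + 1 = 2
depth(g(g(g(w)))) = 1 + depth(g(g(w))) = 1 + 2 = 3
depth(g(g(g(g(w))))) = 1 + depth(g(g(g(w)))) = 1 + 3 = 4
depth(g(g(g(g(g(w)))))) = 1 + depth(g(g(g(g(w))))) = 1 + 4 = 5
depth(g(g(g(g(g(g(w))))))) = 1 + depth(g(g(g(g(g(w)))))) = 1 + 5 = 6
depth(g(g(g(g(g(g(g(w)))))))) = 1 + depth(g(g(g(g(g(g(w))))))) = 1 + 6 = 7

7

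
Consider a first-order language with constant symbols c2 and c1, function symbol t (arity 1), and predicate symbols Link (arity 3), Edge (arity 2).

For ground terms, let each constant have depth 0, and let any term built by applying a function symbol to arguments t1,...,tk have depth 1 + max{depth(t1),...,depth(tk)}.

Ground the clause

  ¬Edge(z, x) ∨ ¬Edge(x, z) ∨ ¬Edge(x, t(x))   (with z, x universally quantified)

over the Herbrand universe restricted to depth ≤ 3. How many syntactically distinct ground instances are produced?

Ground terms of depth ≤ 3:
  Let N_k count ground terms of depth at most k. Each non-constant term of depth ≤ k is some function symbol applied to depth-≤(k−1) arguments, giving N_k = 2 + N_{k-1}.
  N_0 = 2
  N_1 = 2 + 2 = 4
  N_2 = 2 + 4 = 6
  N_3 = 2 + 6 = 8
So there are 8 ground terms available for substitution.
Each of z, x ranges independently over the available ground terms, and distinct assignments produce distinct instances.
Number of ground instances = 8^2 = 64.

64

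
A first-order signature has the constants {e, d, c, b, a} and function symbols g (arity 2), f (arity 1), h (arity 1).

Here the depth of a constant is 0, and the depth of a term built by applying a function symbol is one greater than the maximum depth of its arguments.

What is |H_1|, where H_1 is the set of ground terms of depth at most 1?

40

Let N_k = |{terms of depth ≤ k}|. Then N_0 = 5 and N_k = 5 + N_{k-1}^2 + N_{k-1} + N_{k-1} for k ≥ 1 (one summand per function symbol, arity giving the exponent).
N_0 = 5
N_1 = 5 + 5^2 + 5 + 5 = 40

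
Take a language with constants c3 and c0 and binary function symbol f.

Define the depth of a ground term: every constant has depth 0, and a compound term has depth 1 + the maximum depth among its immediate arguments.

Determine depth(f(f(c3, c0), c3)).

2

depth(f(c3, c0)) = 1 + max(0, 0) = 1
depth(f(f(c3, c0), c3)) = 1 + max(1, 0) = 2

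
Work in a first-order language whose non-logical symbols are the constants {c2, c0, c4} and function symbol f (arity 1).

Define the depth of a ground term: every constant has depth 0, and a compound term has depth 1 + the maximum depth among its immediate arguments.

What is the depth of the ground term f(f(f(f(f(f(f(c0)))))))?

depth(f(c0)) = 1 + depth(c0) = 1 + 0 = 1
depth(f(f(c0))) = 1 + depth(f(c0)) = 1 + 1 = 2
depth(f(f(f(c0)))) = 1 + depth(f(f(c0))) = 1 + 2 = 3
depth(f(f(f(f(c0))))) = 1 + depth(f(f(f(c0)))) = 1 + 3 = 4
depth(f(f(f(f(f(c0)))))) = 1 + depth(f(f(f(f(c0))))) = 1 + 4 = 5
depth(f(f(f(f(f(f(c0))))))) = 1 + depth(f(f(f(f(f(c0)))))) = 1 + 5 = 6
depth(f(f(f(f(f(f(f(c0)))))))) = 1 + depth(f(f(f(f(f(f(c0))))))) = 1 + 6 = 7

7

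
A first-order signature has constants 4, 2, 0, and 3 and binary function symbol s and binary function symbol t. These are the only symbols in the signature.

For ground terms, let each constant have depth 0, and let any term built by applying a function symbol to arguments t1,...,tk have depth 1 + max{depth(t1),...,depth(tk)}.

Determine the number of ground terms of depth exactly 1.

Let N_k count ground terms of depth at most k. Each non-constant term of depth ≤ k is some function symbol applied to depth-≤(k−1) arguments, giving N_k = 4 + N_{k-1}^2 + N_{k-1}^2.
N_0 = 4
N_1 = 4 + 4^2 + 4^2 = 36
Terms of depth exactly 1: N_1 − N_0 = 36 − 4 = 32.

32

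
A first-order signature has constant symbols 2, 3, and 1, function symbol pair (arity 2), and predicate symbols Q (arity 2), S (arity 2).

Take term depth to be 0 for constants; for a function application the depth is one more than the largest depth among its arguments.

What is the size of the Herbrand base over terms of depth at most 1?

First count ground terms of depth ≤ 1.
Count level by level. With function symbols pair/2, the terms of depth ≤ k are the 3 constants together with each function applied to depth-≤(k−1) tuples, so N_k = 3 + N_{k-1}^2.
N_0 = 3
N_1 = 3 + 3^2 = 12
Explicitly: 2, 3, 1, pair(2, 2), pair(2, 3), pair(2, 1), pair(3, 2), pair(3, 3), pair(3, 1), pair(1, 2), pair(1, 3), pair(1, 1).
So |H| = 12.
For each predicate symbol, the number of ground atoms is |H| raised to its arity; summing:
  Q: 12^2 = 144;  S: 12^2 = 144
Total ground atoms: 144 + 144 = 288.

288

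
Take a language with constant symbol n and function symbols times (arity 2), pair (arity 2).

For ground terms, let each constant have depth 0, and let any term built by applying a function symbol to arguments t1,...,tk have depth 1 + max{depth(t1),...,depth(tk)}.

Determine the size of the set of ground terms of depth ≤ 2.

If N_k denotes the number of depth-≤k ground terms, the 1 constant gives N_0 = 1, and each function symbol of arity r contributes N_{k-1}^r new terms at level k: N_k = 1 + N_{k-1}^2 + N_{k-1}^2.
N_0 = 1
N_1 = 1 + 1^2 + 1^2 = 3
N_2 = 1 + 3^2 + 3^2 = 19

19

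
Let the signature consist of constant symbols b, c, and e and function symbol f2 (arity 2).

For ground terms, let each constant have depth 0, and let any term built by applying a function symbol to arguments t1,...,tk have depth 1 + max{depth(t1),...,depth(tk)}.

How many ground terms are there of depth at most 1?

Let N_k = |{terms of depth ≤ k}|. Then N_0 = 3 and N_k = 3 + N_{k-1}^2 for k ≥ 1 (one summand per function symbol, arity giving the exponent).
N_0 = 3
N_1 = 3 + 3^2 = 12
Explicitly: b, c, e, f2(b, b), f2(b, c), f2(b, e), f2(c, b), f2(c, c), f2(c, e), f2(e, b), f2(e, c), f2(e, e).

12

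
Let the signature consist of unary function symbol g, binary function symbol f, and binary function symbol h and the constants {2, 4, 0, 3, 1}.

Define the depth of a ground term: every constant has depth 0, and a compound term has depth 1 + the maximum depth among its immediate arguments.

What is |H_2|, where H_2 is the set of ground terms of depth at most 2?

Let N_k count ground terms of depth at most k. Each non-constant term of depth ≤ k is some function symbol applied to depth-≤(k−1) arguments, giving N_k = 5 + N_{k-1} + N_{k-1}^2 + N_{k-1}^2.
N_0 = 5
N_1 = 5 + 5 + 5^2 + 5^2 = 60
N_2 = 5 + 60 + 60^2 + 60^2 = 7265

7265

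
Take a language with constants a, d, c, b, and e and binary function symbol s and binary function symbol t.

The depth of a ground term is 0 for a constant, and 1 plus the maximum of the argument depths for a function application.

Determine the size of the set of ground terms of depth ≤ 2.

6055

If N_k denotes the number of depth-≤k ground terms, the 5 constants give N_0 = 5, and each function symbol of arity r contributes N_{k-1}^r new terms at level k: N_k = 5 + N_{k-1}^2 + N_{k-1}^2.
N_0 = 5
N_1 = 5 + 5^2 + 5^2 = 55
N_2 = 5 + 55^2 + 55^2 = 6055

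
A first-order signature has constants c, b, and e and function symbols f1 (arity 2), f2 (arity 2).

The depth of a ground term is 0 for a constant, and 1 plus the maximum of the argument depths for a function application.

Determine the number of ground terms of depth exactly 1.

Let N_k count ground terms of depth at most k. Each non-constant term of depth ≤ k is some function symbol applied to depth-≤(k−1) arguments, giving N_k = 3 + N_{k-1}^2 + N_{k-1}^2.
N_0 = 3
N_1 = 3 + 3^2 + 3^2 = 21
Terms of depth exactly 1: N_1 − N_0 = 21 − 3 = 18.

18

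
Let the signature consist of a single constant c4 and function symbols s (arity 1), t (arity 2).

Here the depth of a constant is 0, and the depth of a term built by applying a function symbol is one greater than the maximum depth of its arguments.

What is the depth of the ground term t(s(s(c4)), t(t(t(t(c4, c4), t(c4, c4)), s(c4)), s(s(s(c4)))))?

5

depth(s(c4)) = 1 + depth(c4) = 1 + 0 = 1
depth(s(s(c4))) = 1 + depth(s(c4)) = 1 + 1 = 2
depth(t(c4, c4)) = 1 + max(0, 0) = 1
depth(t(t(c4, c4), t(c4, c4))) = 1 + max(1, 1) = 2
depth(t(t(t(c4, c4), t(c4, c4)), s(c4))) = 1 + max(2, 1) = 3
depth(s(s(s(c4)))) = 1 + depth(s(s(c4))) = 1 + 2 = 3
depth(t(t(t(t(c4, c4), t(c4, c4)), s(c4)), s(s(s(c4))))) = 1 + max(3, 3) = 4
depth(t(s(s(c4)), t(t(t(t(c4, c4), t(c4, c4)), s(c4)), s(s(s(c4)))))) = 1 + max(2, 4) = 5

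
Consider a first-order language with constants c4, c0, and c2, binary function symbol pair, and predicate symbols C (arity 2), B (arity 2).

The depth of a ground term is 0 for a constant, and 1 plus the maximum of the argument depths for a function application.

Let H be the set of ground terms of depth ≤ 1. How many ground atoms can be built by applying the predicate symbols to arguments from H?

First count ground terms of depth ≤ 1.
Write N_k for the number of ground terms of depth ≤ k. A term of depth ≤ k is either a constant or a function symbol applied to arguments of depth ≤ k−1, so N_k = 3 + N_{k-1}^2.
N_0 = 3
N_1 = 3 + 3^2 = 12
So |H| = 12.
For each predicate symbol, the number of ground atoms is |H| raised to its arity; summing:
  C: 12^2 = 144;  B: 12^2 = 144
Total ground atoms: 144 + 144 = 288.

288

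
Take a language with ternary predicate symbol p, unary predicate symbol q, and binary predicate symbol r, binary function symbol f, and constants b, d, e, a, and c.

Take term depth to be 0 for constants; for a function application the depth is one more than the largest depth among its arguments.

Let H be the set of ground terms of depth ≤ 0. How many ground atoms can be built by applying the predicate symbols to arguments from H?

First count ground terms of depth ≤ 0.
Let N_k count ground terms of depth at most k. Each non-constant term of depth ≤ k is some function symbol applied to depth-≤(k−1) arguments, giving N_k = 5 + N_{k-1}^2.
N_0 = 5
So |H| = 5.
For each predicate symbol, the number of ground atoms is |H| raised to its arity; summing:
  p: 5^3 = 125;  q: 5;  r: 5^2 = 25
Total ground atoms: 125 + 5 + 25 = 155.

155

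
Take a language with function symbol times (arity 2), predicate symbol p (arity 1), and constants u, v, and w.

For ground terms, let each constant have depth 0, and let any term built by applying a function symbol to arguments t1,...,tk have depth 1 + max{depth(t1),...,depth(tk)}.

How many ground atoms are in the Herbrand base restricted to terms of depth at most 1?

12

First count ground terms of depth ≤ 1.
Let N_k count ground terms of depth at most k. Each non-constant term of depth ≤ k is some function symbol applied to depth-≤(k−1) arguments, giving N_k = 3 + N_{k-1}^2.
N_0 = 3
N_1 = 3 + 3^2 = 12
So |H| = 12.
For each predicate symbol, the number of ground atoms is |H| raised to its arity; summing:
  p: 12
Total ground atoms: 12.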